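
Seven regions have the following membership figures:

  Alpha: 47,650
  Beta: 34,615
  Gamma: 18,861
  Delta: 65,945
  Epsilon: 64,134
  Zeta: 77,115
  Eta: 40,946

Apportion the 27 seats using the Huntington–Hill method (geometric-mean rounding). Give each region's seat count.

Alpha 4, Beta 3, Gamma 1, Delta 5, Epsilon 5, Zeta 6, Eta 3

With divisor 13546: modified quotas Alpha 3.518, Beta 2.555, Gamma 1.392, Delta 4.868, Epsilon 4.735, Zeta 5.693, Eta 3.023.
Geometric-mean thresholds: Alpha √(3·4)=3.464, Beta √(2·3)=2.449, Gamma √(1·2)=1.414, Delta √(4·5)=4.472, Epsilon √(4·5)=4.472, Zeta √(5·6)=5.477, Eta √(3·4)=3.464.
Each quota rounded against its threshold gives Alpha 4, Beta 3, Gamma 1, Delta 5, Epsilon 5, Zeta 6, Eta 3 (total 27).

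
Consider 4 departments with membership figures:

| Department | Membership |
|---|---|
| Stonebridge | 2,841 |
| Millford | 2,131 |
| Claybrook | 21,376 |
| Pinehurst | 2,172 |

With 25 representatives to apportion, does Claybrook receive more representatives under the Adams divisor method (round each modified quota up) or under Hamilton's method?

Adams: Stonebridge 3, Millford 2, Claybrook 18, Pinehurst 2.
Hamilton: Stonebridge 2, Millford 2, Claybrook 19, Pinehurst 2.
Claybrook gets 18 under Adams and 19 under Hamilton.

Hamilton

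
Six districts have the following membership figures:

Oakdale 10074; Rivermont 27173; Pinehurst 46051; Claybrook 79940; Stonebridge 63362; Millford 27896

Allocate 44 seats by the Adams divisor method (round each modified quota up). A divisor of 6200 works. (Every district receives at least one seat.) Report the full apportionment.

Oakdale=2, Rivermont=5, Pinehurst=8, Claybrook=13, Stonebridge=11, Millford=5

With modified divisor 6200: modified quotas Oakdale 1.625, Rivermont 4.383, Pinehurst 7.428, Claybrook 12.894, Stonebridge 10.220, Millford 4.499.
Rounding up: Oakdale 2, Rivermont 5, Pinehurst 8, Claybrook 13, Stonebridge 11, Millford 5 (total 44).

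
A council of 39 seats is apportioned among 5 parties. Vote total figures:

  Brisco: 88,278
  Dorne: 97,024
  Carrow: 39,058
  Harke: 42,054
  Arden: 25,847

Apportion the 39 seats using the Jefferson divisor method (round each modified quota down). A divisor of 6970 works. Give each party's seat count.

With modified divisor 6970: modified quotas Brisco 12.665, Dorne 13.920, Carrow 5.604, Harke 6.034, Arden 3.708.
Rounding down: Brisco 12, Dorne 13, Carrow 5, Harke 6, Arden 3 (total 39).

Brisco: 12, Dorne: 13, Carrow: 5, Harke: 6, Arden: 3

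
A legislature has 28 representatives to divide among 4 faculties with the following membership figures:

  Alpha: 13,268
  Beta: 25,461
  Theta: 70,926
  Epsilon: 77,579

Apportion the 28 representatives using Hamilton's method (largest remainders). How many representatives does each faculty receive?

Alpha: 2; Beta: 4; Theta: 11; Epsilon: 11

Standard divisor: 187234 ÷ 28 ≈ 6686.929.
Standard quotas: Alpha 1.9842, Beta 3.8076, Theta 10.6067, Epsilon 11.6016.
Lower quotas: Alpha 1, Beta 3, Theta 10, Epsilon 11 (sum 25, leaving 3 seats).
Remainders in descending order: Alpha 0.9842, Beta 0.8076, Theta 0.6067, Epsilon 0.6016.
Largest remainders: Alpha, Beta, Theta receive the extra seats.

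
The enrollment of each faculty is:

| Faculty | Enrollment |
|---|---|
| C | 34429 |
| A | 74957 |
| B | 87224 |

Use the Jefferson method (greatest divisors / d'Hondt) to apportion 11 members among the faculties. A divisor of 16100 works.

C 2; A 4; B 5

With modified divisor 16100: modified quotas C 2.138, A 4.656, B 5.418.
Rounding down: C 2, A 4, B 5 (total 11).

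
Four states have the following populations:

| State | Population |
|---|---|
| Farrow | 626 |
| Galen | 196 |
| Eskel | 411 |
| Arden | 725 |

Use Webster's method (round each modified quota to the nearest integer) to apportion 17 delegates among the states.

Standard divisor 1958/17 ≈ 115.176; standard quotas: Farrow 5.435, Galen 1.702, Eskel 3.568, Arden 6.295.
Rounding to the nearest integer gives Farrow 5, Galen 2, Eskel 4, Arden 6 — total 17, matching the house size, so no adjustment is needed.

Farrow 5; Galen 2; Eskel 4; Arden 6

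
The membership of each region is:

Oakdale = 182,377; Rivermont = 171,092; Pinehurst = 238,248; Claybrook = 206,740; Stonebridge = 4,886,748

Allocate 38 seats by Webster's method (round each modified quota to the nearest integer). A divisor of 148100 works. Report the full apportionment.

With modified divisor 148100: modified quotas Oakdale 1.231, Rivermont 1.155, Pinehurst 1.609, Claybrook 1.396, Stonebridge 32.996.
Rounding to the nearest integer: Oakdale 1, Rivermont 1, Pinehurst 2, Claybrook 1, Stonebridge 33 (total 38).

Oakdale 1, Rivermont 1, Pinehurst 2, Claybrook 1, Stonebridge 33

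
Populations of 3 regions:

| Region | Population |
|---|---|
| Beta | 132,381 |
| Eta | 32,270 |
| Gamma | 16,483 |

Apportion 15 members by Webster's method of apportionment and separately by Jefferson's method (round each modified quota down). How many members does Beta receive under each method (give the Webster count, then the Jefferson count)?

Webster: Beta 11, Eta 3, Gamma 1.
Jefferson: Beta 12, Eta 2, Gamma 1.
Beta gets 11 under Webster and 12 under Jefferson.

11 and 12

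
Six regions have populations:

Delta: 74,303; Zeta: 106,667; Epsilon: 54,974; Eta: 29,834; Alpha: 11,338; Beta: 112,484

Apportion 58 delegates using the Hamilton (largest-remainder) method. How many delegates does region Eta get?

4

Total 389600; standard divisor 389600/58 ≈ 6717.241.
Standard quotas: Delta 11.0615, Zeta 15.8796, Epsilon 8.1840, Eta 4.4414, Alpha 1.6879, Beta 16.7456.
Lower quotas: Delta 11, Zeta 15, Epsilon 8, Eta 4, Alpha 1, Beta 16 (sum 55, leaving 3 seats).
Remainders in descending order: Zeta 0.8796, Beta 0.7456, Alpha 0.6879, Eta 0.4414, Epsilon 0.1840, Delta 0.0615.
The surplus seats go to Zeta, Beta, Alpha.
Eta receives 4.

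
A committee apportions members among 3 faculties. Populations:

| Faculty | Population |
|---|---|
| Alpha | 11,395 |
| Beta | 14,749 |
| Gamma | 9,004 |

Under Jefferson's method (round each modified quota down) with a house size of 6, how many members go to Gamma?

Standard divisor 35148/6 ≈ 5858; standard quotas: Alpha 1.945, Beta 2.518, Gamma 1.537.
Rounding down gives 1, 2, 1 = 4 seats, so the divisor must be adjusted.
With modified divisor 4700: modified quotas Alpha 2.424, Beta 3.138, Gamma 1.916.
Rounding down: Alpha 2, Beta 3, Gamma 1 (total 6).
Gamma receives 1.

1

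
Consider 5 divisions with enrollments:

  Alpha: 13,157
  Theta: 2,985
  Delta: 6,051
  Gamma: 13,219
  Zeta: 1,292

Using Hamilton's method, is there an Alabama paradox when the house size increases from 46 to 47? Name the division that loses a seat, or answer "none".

At 46 seats: Alpha 16, Theta 4, Delta 8, Gamma 16, Zeta 2.
At 47 seats: Alpha 17, Theta 4, Delta 8, Gamma 17, Zeta 1.
Zeta drops from 2 to 1.

Zeta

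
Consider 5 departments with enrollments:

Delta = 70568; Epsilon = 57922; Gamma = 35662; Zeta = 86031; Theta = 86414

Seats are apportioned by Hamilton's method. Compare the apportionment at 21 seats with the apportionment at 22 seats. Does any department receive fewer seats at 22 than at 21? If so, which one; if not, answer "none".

Delta

At 21 seats: Delta 5, Epsilon 4, Gamma 2, Zeta 5, Theta 5.
At 22 seats: Delta 4, Epsilon 4, Gamma 2, Zeta 6, Theta 6.
Delta drops from 5 to 4.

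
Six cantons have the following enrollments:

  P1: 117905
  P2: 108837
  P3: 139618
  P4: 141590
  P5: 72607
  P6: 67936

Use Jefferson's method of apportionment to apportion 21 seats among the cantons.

P1: 4, P2: 3, P3: 5, P4: 5, P5: 2, P6: 2

Standard divisor 648493/21 ≈ 30880.619; standard quotas: P1 3.818, P2 3.524, P3 4.521, P4 4.585, P5 2.351, P6 2.200.
Rounding down gives 3, 3, 4, 4, 2, 2 = 18 seats, so the divisor must be adjusted.
With modified divisor 27600: modified quotas P1 4.272, P2 3.943, P3 5.059, P4 5.130, P5 2.631, P6 2.461.
Rounding down: P1 4, P2 3, P3 5, P4 5, P5 2, P6 2 (total 21).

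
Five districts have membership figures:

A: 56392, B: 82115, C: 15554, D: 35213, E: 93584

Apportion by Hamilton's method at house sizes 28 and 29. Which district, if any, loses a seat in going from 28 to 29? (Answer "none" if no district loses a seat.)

At 28 seats: A 6, B 8, C 2, D 3, E 9.
At 29 seats: A 6, B 8, C 1, D 4, E 10.
C drops from 2 to 1.

C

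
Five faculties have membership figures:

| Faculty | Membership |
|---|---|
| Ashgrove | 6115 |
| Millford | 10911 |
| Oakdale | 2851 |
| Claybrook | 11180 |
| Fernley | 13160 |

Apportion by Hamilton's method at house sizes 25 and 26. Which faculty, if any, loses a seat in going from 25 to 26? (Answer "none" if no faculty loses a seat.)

At 25 seats: Ashgrove 4, Millford 6, Oakdale 2, Claybrook 6, Fernley 7.
At 26 seats: Ashgrove 4, Millford 6, Oakdale 2, Claybrook 6, Fernley 8.
No faculty's allocation decreased.

none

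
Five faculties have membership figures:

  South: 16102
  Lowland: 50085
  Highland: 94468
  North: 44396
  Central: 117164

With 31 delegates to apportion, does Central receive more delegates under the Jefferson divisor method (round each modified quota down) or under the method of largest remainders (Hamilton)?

Jefferson

Jefferson: South 1, Lowland 5, Highland 9, North 4, Central 12.
Hamilton: South 2, Lowland 5, Highland 9, North 4, Central 11.
Central gets 12 under Jefferson and 11 under Hamilton.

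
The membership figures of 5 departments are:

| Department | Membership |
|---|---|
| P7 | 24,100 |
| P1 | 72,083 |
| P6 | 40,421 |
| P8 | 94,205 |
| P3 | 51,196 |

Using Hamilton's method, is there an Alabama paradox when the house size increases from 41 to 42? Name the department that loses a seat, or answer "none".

P7

At 41 seats: P7 4, P1 10, P6 6, P8 14, P3 7.
At 42 seats: P7 3, P1 11, P6 6, P8 14, P3 8.
P7 drops from 4 to 3.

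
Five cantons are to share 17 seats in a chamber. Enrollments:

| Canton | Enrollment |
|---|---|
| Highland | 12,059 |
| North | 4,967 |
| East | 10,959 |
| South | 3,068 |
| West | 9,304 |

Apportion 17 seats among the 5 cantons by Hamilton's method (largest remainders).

Highland=5, North=2, East=5, South=1, West=4

Standard divisor: 40357 ÷ 17 ≈ 2373.941.
Standard quotas: Highland 5.0797, North 2.0923, East 4.6164, South 1.2924, West 3.9192.
Lower quotas: Highland 5, North 2, East 4, South 1, West 3 (sum 15, leaving 2 seats).
Remainders in descending order: West 0.9192, East 0.6164, South 0.2924, North 0.0923, Highland 0.0797.
Largest remainders: West, East receive the extra seats.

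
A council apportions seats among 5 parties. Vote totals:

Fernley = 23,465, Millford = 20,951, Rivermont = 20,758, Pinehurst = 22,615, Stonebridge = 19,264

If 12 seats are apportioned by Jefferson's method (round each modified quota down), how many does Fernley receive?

Standard divisor 107053/12 ≈ 8921.083; standard quotas: Fernley 2.630, Millford 2.348, Rivermont 2.327, Pinehurst 2.535, Stonebridge 2.159.
Rounding down gives 2, 2, 2, 2, 2 = 10 seats, so the divisor must be adjusted.
With modified divisor 7300: modified quotas Fernley 3.214, Millford 2.870, Rivermont 2.844, Pinehurst 3.098, Stonebridge 2.639.
Rounding down: Fernley 3, Millford 2, Rivermont 2, Pinehurst 3, Stonebridge 2 (total 12).
Fernley receives 3.

3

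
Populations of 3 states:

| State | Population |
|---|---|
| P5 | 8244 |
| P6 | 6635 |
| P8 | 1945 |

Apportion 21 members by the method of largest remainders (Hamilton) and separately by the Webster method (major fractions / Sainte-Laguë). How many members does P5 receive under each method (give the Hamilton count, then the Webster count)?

10 and 11

Hamilton: P5 10, P6 8, P8 3.
Webster: P5 11, P6 8, P8 2.
P5 gets 10 under Hamilton and 11 under Webster.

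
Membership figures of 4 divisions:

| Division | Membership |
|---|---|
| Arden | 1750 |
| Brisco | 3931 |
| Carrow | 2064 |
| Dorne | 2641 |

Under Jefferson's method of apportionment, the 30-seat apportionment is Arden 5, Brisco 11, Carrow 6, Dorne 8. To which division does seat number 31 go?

Priority for the next seat is population ÷ (current seats + 1).
Priorities: Arden 291.667, Brisco 327.583, Carrow 294.857, Dorne 293.444.
Highest priority: Brisco.

Brisco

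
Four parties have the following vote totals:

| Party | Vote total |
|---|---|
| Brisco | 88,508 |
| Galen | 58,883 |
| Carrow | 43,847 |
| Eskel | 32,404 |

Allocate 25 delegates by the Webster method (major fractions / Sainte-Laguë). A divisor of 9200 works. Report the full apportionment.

With modified divisor 9200: modified quotas Brisco 9.620, Galen 6.400, Carrow 4.766, Eskel 3.522.
Rounding to the nearest integer: Brisco 10, Galen 6, Carrow 5, Eskel 4 (total 25).

Brisco=10, Galen=6, Carrow=5, Eskel=4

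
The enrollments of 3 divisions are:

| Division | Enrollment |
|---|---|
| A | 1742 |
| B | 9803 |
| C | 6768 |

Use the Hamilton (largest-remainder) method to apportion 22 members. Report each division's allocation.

Total 18313; standard divisor 18313/22 ≈ 832.409.
Standard quotas: A 2.0927, B 11.7767, C 8.1306.
Lower quotas: A 2, B 11, C 8 (sum 21, leaving 1 seat).
Remainders in descending order: B 0.7767, C 0.1306, A 0.0927.
The surplus seat goes to B.

A 2, B 12, C 8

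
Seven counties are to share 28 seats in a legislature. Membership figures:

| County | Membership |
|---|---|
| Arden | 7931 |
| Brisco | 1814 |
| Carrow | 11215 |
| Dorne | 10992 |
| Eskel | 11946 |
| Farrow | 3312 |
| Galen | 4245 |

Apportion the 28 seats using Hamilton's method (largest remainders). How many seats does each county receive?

The standard divisor is 51455/28 ≈ 1837.679.
Standard quotas: Arden 4.3158, Brisco 0.9871, Carrow 6.1028, Dorne 5.9815, Eskel 6.5006, Farrow 1.8023, Galen 2.3100.
Lower quotas: Arden 4, Brisco 0, Carrow 6, Dorne 5, Eskel 6, Farrow 1, Galen 2 (sum 24, leaving 4 seats).
Remainders in descending order: Brisco 0.9871, Dorne 0.9815, Farrow 0.8023, Eskel 0.5006, Arden 0.3158, Galen 0.3100, Carrow 0.1028.
Largest remainders: Brisco, Dorne, Farrow, Eskel receive the extra seats.

Arden 4, Brisco 1, Carrow 6, Dorne 6, Eskel 7, Farrow 2, Galen 2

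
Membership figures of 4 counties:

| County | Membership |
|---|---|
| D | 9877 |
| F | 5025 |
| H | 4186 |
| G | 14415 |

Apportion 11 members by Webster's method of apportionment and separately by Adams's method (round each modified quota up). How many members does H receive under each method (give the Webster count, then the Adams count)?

1 and 2

Webster: D 3, F 2, H 1, G 5.
Adams: D 3, F 2, H 2, G 4.
H gets 1 under Webster and 2 under Adams.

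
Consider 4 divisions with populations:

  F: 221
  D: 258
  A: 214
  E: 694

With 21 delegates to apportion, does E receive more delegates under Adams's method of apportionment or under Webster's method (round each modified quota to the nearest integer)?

Webster

Adams: F 4, D 4, A 3, E 10.
Webster: F 3, D 4, A 3, E 11.
E gets 10 under Adams and 11 under Webster.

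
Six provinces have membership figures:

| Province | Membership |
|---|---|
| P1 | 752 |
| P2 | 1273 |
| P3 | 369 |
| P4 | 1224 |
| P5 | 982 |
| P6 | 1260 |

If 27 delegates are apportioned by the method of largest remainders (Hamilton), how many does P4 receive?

6

The standard divisor is 5860/27 ≈ 217.037.
Standard quotas: P1 3.465, P2 5.865, P3 1.700, P4 5.640, P5 4.525, P6 5.805.
Lower quotas: P1 3, P2 5, P3 1, P4 5, P5 4, P6 5 (sum 23, leaving 4 seats).
Remainders in descending order: P2 0.865, P6 0.805, P3 0.700, P4 0.640, P5 0.525, P1 0.465.
The surplus seats go to P2, P6, P3, P4.
P4 receives 6.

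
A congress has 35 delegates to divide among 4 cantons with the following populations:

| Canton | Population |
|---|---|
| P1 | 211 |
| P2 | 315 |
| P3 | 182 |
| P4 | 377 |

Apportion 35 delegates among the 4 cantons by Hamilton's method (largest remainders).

Total 1085; standard divisor 1085/35 = 31.
Standard quotas: P1 6.806, P2 10.161, P3 5.871, P4 12.161.
Lower quotas: P1 6, P2 10, P3 5, P4 12 (sum 33, leaving 2 seats).
Remainders in descending order: P3 0.871, P1 0.806, P2 0.161, P4 0.161.
Largest remainders: P3, P1 receive the extra seats.

P1 7, P2 10, P3 6, P4 12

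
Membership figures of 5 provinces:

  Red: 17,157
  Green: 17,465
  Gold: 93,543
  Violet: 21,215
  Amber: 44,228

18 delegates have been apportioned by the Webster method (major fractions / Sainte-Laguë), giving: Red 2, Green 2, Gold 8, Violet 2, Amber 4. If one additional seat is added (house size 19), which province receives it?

Gold

Priority for the next seat is population ÷ (current seats + 0.5).
Priorities: Red 6862.800, Green 6986.000, Gold 11005.059, Violet 8486.000, Amber 9828.444.
Highest priority: Gold.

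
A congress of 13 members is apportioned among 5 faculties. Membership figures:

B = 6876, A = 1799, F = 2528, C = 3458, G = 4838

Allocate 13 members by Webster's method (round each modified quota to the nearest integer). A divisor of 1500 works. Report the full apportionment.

With modified divisor 1500: modified quotas B 4.584, A 1.199, F 1.685, C 2.305, G 3.225.
Rounding to the nearest integer: B 5, A 1, F 2, C 2, G 3 (total 13).

B: 5, A: 1, F: 2, C: 2, G: 3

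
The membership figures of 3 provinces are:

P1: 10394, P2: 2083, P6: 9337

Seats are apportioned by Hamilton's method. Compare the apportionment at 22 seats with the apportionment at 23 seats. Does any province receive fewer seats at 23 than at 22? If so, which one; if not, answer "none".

At 22 seats: P1 11, P2 2, P6 9.
At 23 seats: P1 11, P2 2, P6 10.
No province's allocation decreased.

none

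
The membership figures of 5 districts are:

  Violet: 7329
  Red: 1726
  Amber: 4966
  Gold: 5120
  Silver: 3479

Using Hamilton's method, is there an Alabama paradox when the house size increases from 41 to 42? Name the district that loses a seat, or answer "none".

Silver

At 41 seats: Violet 13, Red 3, Amber 9, Gold 9, Silver 7.
At 42 seats: Violet 14, Red 3, Amber 9, Gold 10, Silver 6.
Silver drops from 7 to 6.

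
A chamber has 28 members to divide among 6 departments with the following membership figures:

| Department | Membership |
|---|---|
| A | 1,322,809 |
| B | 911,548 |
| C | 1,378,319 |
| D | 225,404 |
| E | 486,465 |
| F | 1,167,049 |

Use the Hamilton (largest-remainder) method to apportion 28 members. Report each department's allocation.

A 7, B 5, C 7, D 1, E 2, F 6

The standard divisor is 5491594/28 ≈ 196128.357.
Standard quotas: A 6.7446, B 4.6477, C 7.0276, D 1.1493, E 2.4803, F 5.9504.
Lower quotas: A 6, B 4, C 7, D 1, E 2, F 5 (sum 25, leaving 3 seats).
Remainders in descending order: F 0.9504, A 0.7446, B 0.6477, E 0.4803, D 0.1493, C 0.0276.
Largest remainders: F, A, B receive the extra seats.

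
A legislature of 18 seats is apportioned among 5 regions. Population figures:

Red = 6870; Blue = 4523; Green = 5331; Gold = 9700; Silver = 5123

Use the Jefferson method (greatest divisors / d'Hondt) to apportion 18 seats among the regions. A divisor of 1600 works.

With modified divisor 1600: modified quotas Red 4.294, Blue 2.827, Green 3.332, Gold 6.062, Silver 3.202.
Rounding down: Red 4, Blue 2, Green 3, Gold 6, Silver 3 (total 18).

Red=4, Blue=2, Green=3, Gold=6, Silver=3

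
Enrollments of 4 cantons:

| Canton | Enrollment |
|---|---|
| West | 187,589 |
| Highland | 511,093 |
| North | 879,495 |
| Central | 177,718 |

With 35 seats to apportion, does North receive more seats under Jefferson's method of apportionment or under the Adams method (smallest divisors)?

Jefferson: West 4, Highland 10, North 18, Central 3.
Adams: West 4, Highland 10, North 17, Central 4.
North gets 18 under Jefferson and 17 under Adams.

Jefferson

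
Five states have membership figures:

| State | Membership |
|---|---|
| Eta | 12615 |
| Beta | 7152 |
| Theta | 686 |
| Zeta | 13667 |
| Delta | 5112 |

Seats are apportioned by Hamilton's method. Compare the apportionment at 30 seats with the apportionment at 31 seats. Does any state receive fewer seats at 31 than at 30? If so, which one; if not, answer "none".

At 30 seats: Eta 10, Beta 5, Theta 1, Zeta 10, Delta 4.
At 31 seats: Eta 10, Beta 6, Theta 0, Zeta 11, Delta 4.
Theta drops from 1 to 0.

Theta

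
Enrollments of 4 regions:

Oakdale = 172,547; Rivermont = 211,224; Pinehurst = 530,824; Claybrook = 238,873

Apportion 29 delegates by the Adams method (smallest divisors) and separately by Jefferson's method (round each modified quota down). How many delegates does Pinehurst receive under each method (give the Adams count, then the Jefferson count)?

Adams: Oakdale 5, Rivermont 5, Pinehurst 13, Claybrook 6.
Jefferson: Oakdale 4, Rivermont 5, Pinehurst 14, Claybrook 6.
Pinehurst gets 13 under Adams and 14 under Jefferson.

13 and 14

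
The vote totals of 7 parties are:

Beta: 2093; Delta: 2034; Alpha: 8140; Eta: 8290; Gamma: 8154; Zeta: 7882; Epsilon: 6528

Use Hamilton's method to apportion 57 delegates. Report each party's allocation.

The standard divisor is 43121/57 ≈ 756.509.
Standard quotas: Beta 2.7667, Delta 2.6887, Alpha 10.7600, Eta 10.9582, Gamma 10.7785, Zeta 10.4189, Epsilon 8.6291.
Lower quotas: Beta 2, Delta 2, Alpha 10, Eta 10, Gamma 10, Zeta 10, Epsilon 8 (sum 52, leaving 5 seats).
Remainders in descending order: Eta 0.9582, Gamma 0.7785, Beta 0.7667, Alpha 0.7600, Delta 0.6887, Epsilon 0.6291, Zeta 0.4189.
Largest remainders: Eta, Gamma, Beta, Alpha, Delta receive the extra seats.

Beta: 3; Delta: 3; Alpha: 11; Eta: 11; Gamma: 11; Zeta: 10; Epsilon: 8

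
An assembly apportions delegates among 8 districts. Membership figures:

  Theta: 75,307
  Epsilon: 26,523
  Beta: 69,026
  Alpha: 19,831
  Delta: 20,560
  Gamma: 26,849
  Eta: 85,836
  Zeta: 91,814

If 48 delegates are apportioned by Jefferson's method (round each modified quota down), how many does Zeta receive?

Standard divisor 415746/48 ≈ 8661.375; standard quotas: Theta 8.695, Epsilon 3.062, Beta 7.969, Alpha 2.290, Delta 2.374, Gamma 3.100, Eta 9.910, Zeta 10.600.
Rounding down gives 8, 3, 7, 2, 2, 3, 9, 10 = 44 seats, so the divisor must be adjusted.
With modified divisor 8100: modified quotas Theta 9.297, Epsilon 3.274, Beta 8.522, Alpha 2.448, Delta 2.538, Gamma 3.315, Eta 10.597, Zeta 11.335.
Rounding down: Theta 9, Epsilon 3, Beta 8, Alpha 2, Delta 2, Gamma 3, Eta 10, Zeta 11 (total 48).
Zeta receives 11.

11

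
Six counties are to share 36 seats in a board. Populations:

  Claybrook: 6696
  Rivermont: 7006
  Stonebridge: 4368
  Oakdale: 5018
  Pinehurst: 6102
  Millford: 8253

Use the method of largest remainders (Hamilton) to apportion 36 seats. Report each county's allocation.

Claybrook=6; Rivermont=7; Stonebridge=4; Oakdale=5; Pinehurst=6; Millford=8

The standard divisor is 37443/36 ≈ 1040.083.
Standard quotas: Claybrook 6.4379, Rivermont 6.7360, Stonebridge 4.1997, Oakdale 4.8246, Pinehurst 5.8668, Millford 7.9349.
Lower quotas: Claybrook 6, Rivermont 6, Stonebridge 4, Oakdale 4, Pinehurst 5, Millford 7 (sum 32, leaving 4 seats).
Remainders in descending order: Millford 0.9349, Pinehurst 0.8668, Oakdale 0.8246, Rivermont 0.7360, Claybrook 0.4379, Stonebridge 0.1997.
Largest remainders: Millford, Pinehurst, Oakdale, Rivermont receive the extra seats.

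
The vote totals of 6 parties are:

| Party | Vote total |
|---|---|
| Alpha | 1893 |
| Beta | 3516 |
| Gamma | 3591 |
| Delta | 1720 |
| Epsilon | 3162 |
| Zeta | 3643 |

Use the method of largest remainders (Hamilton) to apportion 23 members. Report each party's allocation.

The standard divisor is 17525/23 ≈ 761.957.
Standard quotas: Alpha 2.484, Beta 4.614, Gamma 4.713, Delta 2.257, Epsilon 4.150, Zeta 4.781.
Lower quotas: Alpha 2, Beta 4, Gamma 4, Delta 2, Epsilon 4, Zeta 4 (sum 20, leaving 3 seats).
Remainders in descending order: Zeta 0.781, Gamma 0.713, Beta 0.614, Alpha 0.484, Delta 0.257, Epsilon 0.150.
Largest remainders: Zeta, Gamma, Beta receive the extra seats.

Alpha: 2; Beta: 5; Gamma: 5; Delta: 2; Epsilon: 4; Zeta: 5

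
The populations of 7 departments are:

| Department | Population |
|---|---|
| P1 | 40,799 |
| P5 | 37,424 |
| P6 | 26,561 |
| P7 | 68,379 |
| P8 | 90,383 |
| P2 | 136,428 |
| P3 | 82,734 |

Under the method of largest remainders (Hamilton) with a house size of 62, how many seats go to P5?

The standard divisor is 482708/62 ≈ 7785.613.
Standard quotas: P1 5.2403, P5 4.8068, P6 3.4115, P7 8.7827, P8 11.6090, P2 17.5231, P3 10.6265.
Lower quotas: P1 5, P5 4, P6 3, P7 8, P8 11, P2 17, P3 10 (sum 58, leaving 4 seats).
Remainders in descending order: P5 0.8068, P7 0.7827, P3 0.6265, P8 0.6090, P2 0.5231, P6 0.4115, P1 0.2403.
Largest remainders: P5, P7, P3, P8 receive the extra seats.
P5 receives 5.

5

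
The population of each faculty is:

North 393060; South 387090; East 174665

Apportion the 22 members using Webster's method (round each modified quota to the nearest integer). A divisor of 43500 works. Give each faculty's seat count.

With modified divisor 43500: modified quotas North 9.036, South 8.899, East 4.015.
Rounding to the nearest integer: North 9, South 9, East 4 (total 22).

North 9, South 9, East 4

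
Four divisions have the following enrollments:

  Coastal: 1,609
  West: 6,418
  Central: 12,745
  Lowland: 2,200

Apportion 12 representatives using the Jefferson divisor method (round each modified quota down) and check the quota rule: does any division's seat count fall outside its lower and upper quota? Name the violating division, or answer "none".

Standard quotas: Coastal 0.841, West 3.353, Central 6.658, Lowland 1.149.
Jefferson allocation: Coastal 1, West 3, Central 7, Lowland 1.
Every allocation lies between the lower and upper quota.

none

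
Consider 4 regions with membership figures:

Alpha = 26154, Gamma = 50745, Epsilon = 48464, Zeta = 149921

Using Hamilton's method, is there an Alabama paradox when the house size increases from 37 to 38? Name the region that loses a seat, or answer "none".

At 37 seats: Alpha 4, Gamma 7, Epsilon 6, Zeta 20.
At 38 seats: Alpha 3, Gamma 7, Epsilon 7, Zeta 21.
Alpha drops from 4 to 3.

Alpha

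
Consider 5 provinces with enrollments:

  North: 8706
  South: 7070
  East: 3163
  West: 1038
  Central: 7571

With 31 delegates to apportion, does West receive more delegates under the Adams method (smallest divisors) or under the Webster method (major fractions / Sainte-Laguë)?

Adams: North 9, South 8, East 4, West 2, Central 8.
Webster: North 10, South 8, East 4, West 1, Central 8.
West gets 2 under Adams and 1 under Webster.

Adams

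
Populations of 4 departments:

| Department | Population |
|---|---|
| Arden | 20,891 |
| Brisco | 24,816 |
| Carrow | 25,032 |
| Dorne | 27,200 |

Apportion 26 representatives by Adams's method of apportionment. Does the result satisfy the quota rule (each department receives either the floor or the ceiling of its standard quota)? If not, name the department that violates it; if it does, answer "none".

none

Standard quotas: Arden 5.546, Brisco 6.588, Carrow 6.645, Dorne 7.221.
Adams allocation: Arden 6, Brisco 6, Carrow 7, Dorne 7.
Every allocation lies between the lower and upper quota.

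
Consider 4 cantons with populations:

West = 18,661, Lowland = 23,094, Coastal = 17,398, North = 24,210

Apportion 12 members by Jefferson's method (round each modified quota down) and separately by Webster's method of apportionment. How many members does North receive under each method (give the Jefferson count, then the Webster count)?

Jefferson: West 3, Lowland 3, Coastal 2, North 4.
Webster: West 3, Lowland 3, Coastal 3, North 3.
North gets 4 under Jefferson and 3 under Webster.

4 and 3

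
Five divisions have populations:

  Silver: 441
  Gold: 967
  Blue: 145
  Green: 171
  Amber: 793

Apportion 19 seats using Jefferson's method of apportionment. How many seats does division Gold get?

8

Standard divisor 2517/19 ≈ 132.474; standard quotas: Silver 3.329, Gold 7.300, Blue 1.095, Green 1.291, Amber 5.986.
Rounding down gives 3, 7, 1, 1, 5 = 17 seats, so the divisor must be adjusted.
With modified divisor 120: modified quotas Silver 3.675, Gold 8.058, Blue 1.208, Green 1.425, Amber 6.608.
Rounding down: Silver 3, Gold 8, Blue 1, Green 1, Amber 6 (total 19).
Gold receives 8.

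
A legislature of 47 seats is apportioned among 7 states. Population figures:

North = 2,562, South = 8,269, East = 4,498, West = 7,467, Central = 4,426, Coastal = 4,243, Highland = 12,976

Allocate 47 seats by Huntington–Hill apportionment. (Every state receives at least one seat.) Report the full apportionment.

With divisor 968: modified quotas North 2.647, South 8.542, East 4.647, West 7.714, Central 4.572, Coastal 4.383, Highland 13.405.
Geometric-mean thresholds: North √(2·3)=2.449, South √(8·9)=8.485, East √(4·5)=4.472, West √(7·8)=7.483, Central √(4·5)=4.472, Coastal √(4·5)=4.472, Highland √(13·14)=13.491.
Each quota rounded against its threshold gives North 3, South 9, East 5, West 8, Central 5, Coastal 4, Highland 13 (total 47).

North 3, South 9, East 5, West 8, Central 5, Coastal 4, Highland 13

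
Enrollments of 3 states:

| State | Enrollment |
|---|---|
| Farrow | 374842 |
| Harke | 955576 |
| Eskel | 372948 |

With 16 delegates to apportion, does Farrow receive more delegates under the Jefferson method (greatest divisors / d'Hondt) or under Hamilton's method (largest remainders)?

Jefferson: Farrow 3, Harke 10, Eskel 3.
Hamilton: Farrow 4, Harke 9, Eskel 3.
Farrow gets 3 under Jefferson and 4 under Hamilton.

Hamilton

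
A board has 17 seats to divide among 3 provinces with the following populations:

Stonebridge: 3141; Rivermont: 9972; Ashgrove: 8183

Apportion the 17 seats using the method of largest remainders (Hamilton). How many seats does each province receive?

Stonebridge: 2; Rivermont: 8; Ashgrove: 7

The standard divisor is 21296/17 ≈ 1252.706.
Standard quotas: Stonebridge 2.5074, Rivermont 7.9604, Ashgrove 6.5323.
Lower quotas: Stonebridge 2, Rivermont 7, Ashgrove 6 (sum 15, leaving 2 seats).
Remainders in descending order: Rivermont 0.9604, Ashgrove 0.5323, Stonebridge 0.5074.
The surplus seats go to Rivermont, Ashgrove.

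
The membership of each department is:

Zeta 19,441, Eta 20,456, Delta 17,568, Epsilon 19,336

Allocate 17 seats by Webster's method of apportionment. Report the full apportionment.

Zeta=4, Eta=5, Delta=4, Epsilon=4

Standard divisor 76801/17 ≈ 4517.706; standard quotas: Zeta 4.303, Eta 4.528, Delta 3.889, Epsilon 4.280.
Rounding to the nearest integer gives Zeta 4, Eta 5, Delta 4, Epsilon 4 — total 17, matching the house size, so no adjustment is needed.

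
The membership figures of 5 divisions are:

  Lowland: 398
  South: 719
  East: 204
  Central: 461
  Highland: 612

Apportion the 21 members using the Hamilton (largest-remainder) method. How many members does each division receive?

Total 2394; standard divisor 2394/21 = 114.
Standard quotas: Lowland 3.491, South 6.307, East 1.789, Central 4.044, Highland 5.368.
Lower quotas: Lowland 3, South 6, East 1, Central 4, Highland 5 (sum 19, leaving 2 seats).
Remainders in descending order: East 0.789, Lowland 0.491, Highland 0.368, South 0.307, Central 0.044.
Largest remainders: East, Lowland receive the extra seats.

Lowland 4; South 6; East 2; Central 4; Highland 5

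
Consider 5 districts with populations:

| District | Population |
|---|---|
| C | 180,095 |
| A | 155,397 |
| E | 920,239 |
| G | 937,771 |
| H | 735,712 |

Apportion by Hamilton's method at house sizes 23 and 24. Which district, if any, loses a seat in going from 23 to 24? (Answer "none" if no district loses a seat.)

At 23 seats: C 2, A 1, E 7, G 7, H 6.
At 24 seats: C 1, A 1, E 8, G 8, H 6.
C drops from 2 to 1.

C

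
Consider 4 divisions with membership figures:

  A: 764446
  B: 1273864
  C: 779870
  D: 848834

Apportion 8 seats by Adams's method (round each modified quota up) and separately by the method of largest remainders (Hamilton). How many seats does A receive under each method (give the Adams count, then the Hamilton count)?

2 and 1

Adams: A 2, B 2, C 2, D 2.
Hamilton: A 1, B 3, C 2, D 2.
A gets 2 under Adams and 1 under Hamilton.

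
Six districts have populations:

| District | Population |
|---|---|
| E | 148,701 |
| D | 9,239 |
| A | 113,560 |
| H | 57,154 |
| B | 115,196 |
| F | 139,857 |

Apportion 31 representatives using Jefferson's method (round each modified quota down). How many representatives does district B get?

6

Standard divisor 583707/31 ≈ 18829.258; standard quotas: E 7.897, D 0.491, A 6.031, H 3.035, B 6.118, F 7.428.
Rounding down gives 7, 0, 6, 3, 6, 7 = 29 seats, so the divisor must be adjusted.
With modified divisor 17000: modified quotas E 8.747, D 0.543, A 6.680, H 3.362, B 6.776, F 8.227.
Rounding down: E 8, D 0, A 6, H 3, B 6, F 8 (total 31).
B receives 6.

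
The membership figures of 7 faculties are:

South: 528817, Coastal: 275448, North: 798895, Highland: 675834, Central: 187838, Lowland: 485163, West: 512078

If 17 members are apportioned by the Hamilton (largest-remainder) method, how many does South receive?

3

Total 3464073; standard divisor 3464073/17 = 203769.
Standard quotas: South 2.5952, Coastal 1.3518, North 3.9206, Highland 3.3167, Central 0.9218, Lowland 2.3809, West 2.5130.
Lower quotas: South 2, Coastal 1, North 3, Highland 3, Central 0, Lowland 2, West 2 (sum 13, leaving 4 seats).
Remainders in descending order: Central 0.9218, North 0.9206, South 0.5952, West 0.5130, Lowland 0.3809, Coastal 0.3518, Highland 0.3167.
The surplus seats go to Central, North, South, West.
South receives 3.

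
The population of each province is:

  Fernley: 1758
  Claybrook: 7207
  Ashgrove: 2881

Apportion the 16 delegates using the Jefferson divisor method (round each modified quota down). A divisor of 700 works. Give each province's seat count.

Fernley 2; Claybrook 10; Ashgrove 4

With modified divisor 700: modified quotas Fernley 2.511, Claybrook 10.296, Ashgrove 4.116.
Rounding down: Fernley 2, Claybrook 10, Ashgrove 4 (total 16).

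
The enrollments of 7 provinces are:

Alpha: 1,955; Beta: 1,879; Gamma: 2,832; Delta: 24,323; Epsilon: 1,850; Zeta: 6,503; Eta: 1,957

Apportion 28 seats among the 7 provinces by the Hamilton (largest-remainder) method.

Standard divisor: 41299 ÷ 28 ≈ 1474.964.
Standard quotas: Alpha 1.3255, Beta 1.2739, Gamma 1.9200, Delta 16.4906, Epsilon 1.2543, Zeta 4.4089, Eta 1.3268.
Lower quotas: Alpha 1, Beta 1, Gamma 1, Delta 16, Epsilon 1, Zeta 4, Eta 1 (sum 25, leaving 3 seats).
Remainders in descending order: Gamma 0.9200, Delta 0.4906, Zeta 0.4089, Eta 0.3268, Alpha 0.3255, Beta 0.2739, Epsilon 0.2543.
The surplus seats go to Gamma, Delta, Zeta.

Alpha: 1; Beta: 1; Gamma: 2; Delta: 17; Epsilon: 1; Zeta: 5; Eta: 1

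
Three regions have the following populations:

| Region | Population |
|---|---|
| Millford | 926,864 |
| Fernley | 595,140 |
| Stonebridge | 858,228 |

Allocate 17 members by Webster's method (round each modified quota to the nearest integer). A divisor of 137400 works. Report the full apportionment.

Millford=7, Fernley=4, Stonebridge=6

With modified divisor 137400: modified quotas Millford 6.746, Fernley 4.331, Stonebridge 6.246.
Rounding to the nearest integer: Millford 7, Fernley 4, Stonebridge 6 (total 17).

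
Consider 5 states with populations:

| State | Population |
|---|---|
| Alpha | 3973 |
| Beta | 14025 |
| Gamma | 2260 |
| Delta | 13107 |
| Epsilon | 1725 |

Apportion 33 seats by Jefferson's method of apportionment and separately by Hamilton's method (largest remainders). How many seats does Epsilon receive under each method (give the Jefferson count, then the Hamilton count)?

1 and 2

Jefferson: Alpha 3, Beta 14, Gamma 2, Delta 13, Epsilon 1.
Hamilton: Alpha 4, Beta 13, Gamma 2, Delta 12, Epsilon 2.
Epsilon gets 1 under Jefferson and 2 under Hamilton.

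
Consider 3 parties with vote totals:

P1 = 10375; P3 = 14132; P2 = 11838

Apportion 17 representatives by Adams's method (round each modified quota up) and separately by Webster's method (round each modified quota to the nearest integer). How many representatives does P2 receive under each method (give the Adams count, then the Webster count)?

Adams: P1 5, P3 6, P2 6.
Webster: P1 5, P3 7, P2 5.
P2 gets 6 under Adams and 5 under Webster.

6 and 5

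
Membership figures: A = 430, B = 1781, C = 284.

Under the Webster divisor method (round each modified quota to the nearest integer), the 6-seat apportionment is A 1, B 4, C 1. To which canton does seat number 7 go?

Priority for the next seat is population ÷ (current seats + 0.5).
Priorities: A 286.667, B 395.778, C 189.333.
Highest priority: B.

B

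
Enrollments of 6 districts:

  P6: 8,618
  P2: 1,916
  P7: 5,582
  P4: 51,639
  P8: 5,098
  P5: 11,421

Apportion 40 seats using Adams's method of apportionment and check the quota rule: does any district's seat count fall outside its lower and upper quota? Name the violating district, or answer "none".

Standard quotas: P6 4.090, P2 0.909, P7 2.649, P4 24.510, P8 2.420, P5 5.421.
Adams allocation: P6 4, P2 1, P7 3, P4 23, P8 3, P5 6.
P4 has quota 24.510 (lower 24, upper 25) but receives 23 — outside the quota interval.

P4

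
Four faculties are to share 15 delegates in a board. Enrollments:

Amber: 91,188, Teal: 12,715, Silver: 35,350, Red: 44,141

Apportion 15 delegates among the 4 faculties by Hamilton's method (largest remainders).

Amber 7; Teal 1; Silver 3; Red 4

Total 183394; standard divisor 183394/15 ≈ 12226.267.
Standard quotas: Amber 7.4584, Teal 1.0400, Silver 2.8913, Red 3.6103.
Lower quotas: Amber 7, Teal 1, Silver 2, Red 3 (sum 13, leaving 2 seats).
Remainders in descending order: Silver 0.8913, Red 0.6103, Amber 0.4584, Teal 0.0400.
Largest remainders: Silver, Red receive the extra seats.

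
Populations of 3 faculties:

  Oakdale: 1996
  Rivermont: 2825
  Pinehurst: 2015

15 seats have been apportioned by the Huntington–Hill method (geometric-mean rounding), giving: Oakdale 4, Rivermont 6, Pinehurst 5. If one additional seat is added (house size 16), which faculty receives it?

Priority for the next seat is population ÷ (√(s·(s+1))).
Priorities: Oakdale 446.319, Rivermont 435.907, Pinehurst 367.887.
Highest priority: Oakdale.

Oakdale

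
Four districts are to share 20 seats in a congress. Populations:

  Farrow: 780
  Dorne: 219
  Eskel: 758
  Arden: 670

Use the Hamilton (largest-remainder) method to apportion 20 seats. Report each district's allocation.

Farrow 6; Dorne 2; Eskel 6; Arden 6

Standard divisor: 2427 ÷ 20 ≈ 121.35.
Standard quotas: Farrow 6.428, Dorne 1.805, Eskel 6.246, Arden 5.521.
Lower quotas: Farrow 6, Dorne 1, Eskel 6, Arden 5 (sum 18, leaving 2 seats).
Remainders in descending order: Dorne 0.805, Arden 0.521, Farrow 0.428, Eskel 0.246.
Largest remainders: Dorne, Arden receive the extra seats.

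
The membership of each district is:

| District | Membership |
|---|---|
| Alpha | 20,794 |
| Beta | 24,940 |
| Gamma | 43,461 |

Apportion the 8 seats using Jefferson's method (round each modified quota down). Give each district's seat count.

Alpha=2; Beta=2; Gamma=4

Standard divisor 89195/8 ≈ 11149.375; standard quotas: Alpha 1.865, Beta 2.237, Gamma 3.898.
Rounding down gives 1, 2, 3 = 6 seats, so the divisor must be adjusted.
With modified divisor 9500: modified quotas Alpha 2.189, Beta 2.625, Gamma 4.575.
Rounding down: Alpha 2, Beta 2, Gamma 4 (total 8).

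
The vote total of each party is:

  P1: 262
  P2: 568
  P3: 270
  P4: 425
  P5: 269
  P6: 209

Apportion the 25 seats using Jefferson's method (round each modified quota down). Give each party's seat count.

P1 3, P2 8, P3 3, P4 6, P5 3, P6 2

Standard divisor 2003/25 ≈ 80.12; standard quotas: P1 3.270, P2 7.089, P3 3.370, P4 5.305, P5 3.357, P6 2.609.
Rounding down gives 3, 7, 3, 5, 3, 2 = 23 seats, so the divisor must be adjusted.
With modified divisor 70.2: modified quotas P1 3.732, P2 8.091, P3 3.846, P4 6.054, P5 3.832, P6 2.977.
Rounding down: P1 3, P2 8, P3 3, P4 6, P5 3, P6 2 (total 25).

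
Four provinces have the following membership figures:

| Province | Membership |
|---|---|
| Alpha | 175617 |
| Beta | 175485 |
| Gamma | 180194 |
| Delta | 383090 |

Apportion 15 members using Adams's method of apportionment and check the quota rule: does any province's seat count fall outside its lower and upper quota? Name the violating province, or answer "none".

Standard quotas: Alpha 2.881, Beta 2.879, Gamma 2.956, Delta 6.284.
Adams allocation: Alpha 3, Beta 3, Gamma 3, Delta 6.
Every allocation lies between the lower and upper quota.

none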